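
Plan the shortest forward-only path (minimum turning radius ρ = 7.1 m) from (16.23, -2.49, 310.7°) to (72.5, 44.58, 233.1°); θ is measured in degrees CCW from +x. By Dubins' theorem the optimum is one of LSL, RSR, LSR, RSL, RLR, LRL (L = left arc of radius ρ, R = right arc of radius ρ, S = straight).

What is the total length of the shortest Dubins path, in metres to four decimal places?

Let ψ = atan2(Δy, Δx) = atan2(47.07, 56.27) = 39.9126° be the start→goal bearing.
Normalize: d = |goal − start| / ρ = 73.361419/7.1 = 10.332594, α = (θ_start − ψ) mod 360° = 270.7874° = 4.726132 rad, β = (θ_goal − ψ) mod 360° = 193.1874° = 3.371757 rad.
Common terms: sin α = -0.999906, cos α = 0.013743, sin β = -0.228137, cos β = -0.973629, cos(α−β) = 0.214735, d² = 106.762503. Work in radians in the unit-radius frame; every candidate has L = ρ·(t + p + q).
LSL: p² = 2 + d² − 2cos(α−β) + 2d(sin α − sin β) = 92.384296; p = √p² = 9.611675; φ = atan2(cos β − cos α, d + sin α − sin β) = -0.102908 rad; t = (φ − α) mod 2π = 1.454145 rad, q = (β − φ) mod 2π = 3.474665 rad → L = 7.1·(1.454145 + 9.611675 + 3.474665) = 7.1·14.540485 = 103.237442 m
RSR: p² = 2 + d² − 2cos(α−β) + 2d(sin β − sin α) = 124.281770; p = √p² = 11.148173; φ = atan2(cos α − cos β, d − sin α + sin β) = 0.088684 rad; t = (α − φ) mod 2π = 4.637448 rad, q = (φ − β) mod 2π = 3.000113 rad → L = 7.1·(4.637448 + 11.148173 + 3.000113) = 7.1·18.785734 = 133.378713 m
LSR: p² = d² − 2 + 2cos(α−β) + 2d(sin α + sin β) = 79.814237; p = √p² = 8.933881; φ = atan2(−cos α − cos β, d + sin α + sin β) − atan2(−2, p) = 0.325277 rad; t = (φ − α) mod 2π = 1.882330 rad, q = (φ − β) mod 2π = 3.236705 rad → L = 7.1·(1.882330 + 8.933881 + 3.236705) = 7.1·14.052917 = 99.775709 m
RSL: p² = d² − 2 + 2cos(α−β) − 2d(sin α + sin β) = 130.569711; p = √p² = 11.426710; φ = atan2(cos α + cos β, d − sin α − sin β) − atan2(2, p) = -0.256114 rad; t = (α − φ) mod 2π = 4.982246 rad, q = (β − φ) mod 2π = 3.627871 rad → L = 7.1·(4.982246 + 11.426710 + 3.627871) = 7.1·20.036827 = 142.261473 m
RLR: c = (6 − d² + 2cos(α−β) + 2d(sin α − sin β))/8 = -14.535221, |c| > 1 → infeasible
LRL: c = (6 − d² + 2cos(α−β) − 2d(sin α − sin β))/8 = -10.548037, |c| > 1 → infeasible
Shortest: LSR with L = 99.775709 m ≈ 99.7757 m

99.7757 m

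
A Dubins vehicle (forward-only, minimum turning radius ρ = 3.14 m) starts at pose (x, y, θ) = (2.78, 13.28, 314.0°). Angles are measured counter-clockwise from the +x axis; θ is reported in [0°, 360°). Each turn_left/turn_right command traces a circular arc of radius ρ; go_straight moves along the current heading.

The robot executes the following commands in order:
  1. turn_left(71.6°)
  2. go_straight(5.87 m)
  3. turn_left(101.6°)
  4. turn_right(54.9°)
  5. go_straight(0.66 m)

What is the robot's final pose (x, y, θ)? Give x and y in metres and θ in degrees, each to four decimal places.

set_pose: (x, y, θ) = (2.7800, 13.2800, 314.0000°), ρ = 3.14
turn_left(71.6°): centre at ρ to the left, rotate +71.6° → (6.3955, 12.6295, 385.6000° ≡ 25.6000°)
go_straight(5.87): x += 5.87·cos θ, y += 5.87·sin θ → (11.6892, 15.1658, 25.6000°)
turn_left(101.6°): centre at ρ to the left, rotate +101.6° → (12.8336, 19.8960, 127.2000°)
turn_right(54.9°): centre at ρ to the right, rotate −54.9° → (12.3433, 22.7491, 72.3000°)
go_straight(0.66): x += 0.66·cos θ, y += 0.66·sin θ → (12.5440, 23.3779, 72.3000°)

(12.5440, 23.3779, 72.3000°)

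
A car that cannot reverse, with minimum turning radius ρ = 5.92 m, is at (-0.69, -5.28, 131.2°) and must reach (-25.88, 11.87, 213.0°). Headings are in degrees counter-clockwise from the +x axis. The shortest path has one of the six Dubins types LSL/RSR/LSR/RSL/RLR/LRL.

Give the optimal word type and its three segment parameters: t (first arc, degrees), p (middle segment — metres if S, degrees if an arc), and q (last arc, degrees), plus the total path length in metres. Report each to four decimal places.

LSL: t = 6.2321°, p = 23.7773 m, q = 75.5679°, L = 32.2292 m

Let ψ = atan2(Δy, Δx) = atan2(17.15, -25.19) = 145.7520° be the start→goal bearing.
Normalize: d = |goal − start| / ρ = 30.473900/5.92 = 5.147618, α = (θ_start − ψ) mod 360° = 345.4480° = 6.029206 rad, β = (θ_goal − ψ) mod 360° = 67.2480° = 1.173700 rad.
Common terms: sin α = -0.251258, cos α = 0.967920, sin β = 0.922188, cos β = 0.386742, cos(α−β) = 0.142629, d² = 26.497974. Work in radians in the unit-radius frame; every candidate has L = ρ·(t + p + q).
LSL: p² = 2 + d² − 2cos(α−β) + 2d(sin α − sin β) = 16.131816; p = √p² = 4.016443; φ = atan2(cos β − cos α, d + sin α − sin β) = -0.145209 rad; t = (φ − α) mod 2π = 0.108770 rad, q = (β − φ) mod 2π = 1.318909 rad → L = 5.92·(0.108770 + 4.016443 + 1.318909) = 5.92·5.444123 = 32.229205 m
RSR: p² = 2 + d² − 2cos(α−β) + 2d(sin β − sin α) = 40.293617; p = √p² = 6.347725; φ = atan2(cos α − cos β, d − sin α + sin β) = 0.091685 rad; t = (α − φ) mod 2π = 5.937520 rad, q = (φ − β) mod 2π = 5.201171 rad → L = 5.92·(5.937520 + 6.347725 + 5.201171) = 5.92·17.486417 = 103.519586 m
LSR: p² = d² − 2 + 2cos(α−β) + 2d(sin α + sin β) = 31.690614; p = √p² = 5.629442; φ = atan2(−cos α − cos β, d + sin α + sin β) − atan2(−2, p) = 0.112623 rad; t = (φ − α) mod 2π = 0.366603 rad, q = (φ − β) mod 2π = 5.222109 rad → L = 5.92·(0.366603 + 5.629442 + 5.222109) = 5.92·11.218153 = 66.411468 m
RSL: p² = d² − 2 + 2cos(α−β) − 2d(sin α + sin β) = 17.875850; p = √p² = 4.227984; φ = atan2(cos α + cos β, d − sin α − sin β) − atan2(2, p) = -0.148003 rad; t = (α − φ) mod 2π = 6.177209 rad, q = (β − φ) mod 2π = 1.321703 rad → L = 5.92·(6.177209 + 4.227984 + 1.321703) = 5.92·11.726896 = 69.423222 m
RLR: c = (6 − d² + 2cos(α−β) + 2d(sin α − sin β))/8 = -4.036702, |c| > 1 → infeasible
LRL: c = (6 − d² + 2cos(α−β) − 2d(sin α − sin β))/8 = -1.016477, |c| > 1 → infeasible
Shortest: LSL with L = 32.229205 m ≈ 32.2292 m
Convert LSL to answer units (arcs ×180/π): t = 0.108770·180/π = 6.2321°, p = ρ·p = 5.92·4.016443 = 23.7773 m, q = 1.318909·180/π = 75.5679°, L = 32.2292 m.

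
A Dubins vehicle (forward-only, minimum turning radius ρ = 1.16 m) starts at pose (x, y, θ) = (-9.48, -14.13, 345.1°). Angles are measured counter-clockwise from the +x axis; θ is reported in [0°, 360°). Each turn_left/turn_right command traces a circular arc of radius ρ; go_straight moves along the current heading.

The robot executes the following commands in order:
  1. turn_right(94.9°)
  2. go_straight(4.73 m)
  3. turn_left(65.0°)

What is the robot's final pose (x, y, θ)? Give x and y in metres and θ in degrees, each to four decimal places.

set_pose: (x, y, θ) = (-9.4800, -14.1300, 345.1000°), ρ = 1.16
turn_right(94.9°): centre at ρ to the right, rotate −94.9° → (-8.6869, -15.6439, 250.2000°)
go_straight(4.73): x += 4.73·cos θ, y += 4.73·sin θ → (-10.2891, -20.0943, 250.2000°)
turn_left(65.0°): centre at ρ to the left, rotate +65.0° → (-10.0150, -21.3103, 315.2000°)

(-10.0150, -21.3103, 315.2000°)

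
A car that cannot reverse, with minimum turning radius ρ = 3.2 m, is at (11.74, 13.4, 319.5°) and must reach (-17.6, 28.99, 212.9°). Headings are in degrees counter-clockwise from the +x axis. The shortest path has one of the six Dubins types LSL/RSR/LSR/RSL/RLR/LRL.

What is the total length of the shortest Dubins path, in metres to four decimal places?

43.5588 m

Let ψ = atan2(Δy, Δx) = atan2(15.59, -29.34) = 152.0158° be the start→goal bearing.
Normalize: d = |goal − start| / ρ = 33.224745/3.2 = 10.382733, α = (θ_start − ψ) mod 360° = 167.4842° = 2.923151 rad, β = (θ_goal − ψ) mod 360° = 60.8842° = 1.062630 rad.
Common terms: sin α = 0.216708, cos α = -0.976236, sin β = 0.873638, cos β = 0.486576, cos(α−β) = -0.285688, d² = 107.801143. Work in radians in the unit-radius frame; every candidate has L = ρ·(t + p + q).
LSL: p² = 2 + d² − 2cos(α−β) + 2d(sin α − sin β) = 96.731060; p = √p² = 9.835195; φ = atan2(cos β − cos α, d + sin α − sin β) = 0.149286 rad; t = (φ − α) mod 2π = 3.509320 rad, q = (β − φ) mod 2π = 0.913344 rad → L = 3.2·(3.509320 + 9.835195 + 0.913344) = 3.2·14.257859 = 45.625150 m
RSR: p² = 2 + d² − 2cos(α−β) + 2d(sin β − sin α) = 124.013979; p = √p² = 11.136156; φ = atan2(cos α − cos β, d − sin α + sin β) = -0.131738 rad; t = (α − φ) mod 2π = 3.054889 rad, q = (φ − β) mod 2π = 5.088817 rad → L = 3.2·(3.054889 + 11.136156 + 5.088817) = 3.2·19.279863 = 61.695561 m
LSR: p² = d² − 2 + 2cos(α−β) + 2d(sin α + sin β) = 127.871321; p = √p² = 11.308020; φ = atan2(−cos α − cos β, d + sin α + sin β) − atan2(−2, p) = 0.217708 rad; t = (φ − α) mod 2π = 3.577742 rad, q = (φ − β) mod 2π = 5.438263 rad → L = 3.2·(3.577742 + 11.308020 + 5.438263) = 3.2·20.324026 = 65.036884 m
RSL: p² = d² − 2 + 2cos(α−β) − 2d(sin α + sin β) = 82.588210; p = √p² = 9.087806; φ = atan2(cos α + cos β, d − sin α − sin β) − atan2(2, p) = -0.269268 rad; t = (α − φ) mod 2π = 3.192419 rad, q = (β − φ) mod 2π = 1.331898 rad → L = 3.2·(3.192419 + 9.087806 + 1.331898) = 3.2·13.612123 = 43.558795 m
RLR: c = (6 − d² + 2cos(α−β) + 2d(sin α − sin β))/8 = -14.501747, |c| > 1 → infeasible
LRL: c = (6 − d² + 2cos(α−β) − 2d(sin α − sin β))/8 = -11.091382, |c| > 1 → infeasible
Shortest: RSL with L = 43.558795 m ≈ 43.5588 m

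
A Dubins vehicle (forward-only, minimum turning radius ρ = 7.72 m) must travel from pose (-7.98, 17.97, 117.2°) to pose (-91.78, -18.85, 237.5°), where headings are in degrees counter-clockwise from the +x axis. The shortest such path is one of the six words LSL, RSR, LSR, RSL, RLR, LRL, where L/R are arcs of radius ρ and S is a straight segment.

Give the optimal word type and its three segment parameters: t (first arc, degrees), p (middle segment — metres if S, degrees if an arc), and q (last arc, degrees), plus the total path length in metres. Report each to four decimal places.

Let ψ = atan2(Δy, Δx) = atan2(-36.82, -83.80) = -156.2803° be the start→goal bearing.
Normalize: d = |goal − start| / ρ = 91.532248/7.72 = 11.856509, α = (θ_start − ψ) mod 360° = 273.4803° = 4.773132 rad, β = (θ_goal − ψ) mod 360° = 33.7803° = 0.589577 rad.
Common terms: sin α = -0.998156, cos α = 0.060705, sin β = 0.556010, cos β = 0.831176, cos(α−β) = -0.504528, d² = 140.576801. Work in radians in the unit-radius frame; every candidate has L = ρ·(t + p + q).
LSL: p² = 2 + d² − 2cos(α−β) + 2d(sin α − sin β) = 106.731900; p = √p² = 10.331113; φ = atan2(cos β − cos α, d + sin α − sin β) = 0.074647 rad; t = (φ − α) mod 2π = 1.584701 rad, q = (β − φ) mod 2π = 0.514930 rad → L = 7.72·(1.584701 + 10.331113 + 0.514930) = 7.72·12.430744 = 95.965346 m
RSR: p² = 2 + d² − 2cos(α−β) + 2d(sin β − sin α) = 180.439812; p = √p² = 13.432789; φ = atan2(cos α − cos β, d − sin α + sin β) = -0.057389 rad; t = (α − φ) mod 2π = 4.830521 rad, q = (φ − β) mod 2π = 5.636219 rad → L = 7.72·(4.830521 + 13.432789 + 5.636219) = 7.72·23.899528 = 184.504358 m
LSR: p² = d² − 2 + 2cos(α−β) + 2d(sin α + sin β) = 127.083132; p = √p² = 11.273115; φ = atan2(−cos α − cos β, d + sin α + sin β) − atan2(−2, p) = 0.097608 rad; t = (φ − α) mod 2π = 1.607662 rad, q = (φ − β) mod 2π = 5.791216 rad → L = 7.72·(1.607662 + 11.273115 + 5.791216) = 7.72·18.671993 = 144.147785 m
RSL: p² = d² − 2 + 2cos(α−β) − 2d(sin α + sin β) = 148.052358; p = √p² = 12.167677; φ = atan2(cos α + cos β, d − sin α − sin β) − atan2(2, p) = -0.090521 rad; t = (α − φ) mod 2π = 4.863653 rad, q = (β − φ) mod 2π = 0.680099 rad → L = 7.72·(4.863653 + 12.167677 + 0.680099) = 7.72·17.711429 = 136.732228 m
RLR: c = (6 − d² + 2cos(α−β) + 2d(sin α − sin β))/8 = -21.554976, |c| > 1 → infeasible
LRL: c = (6 − d² + 2cos(α−β) − 2d(sin α − sin β))/8 = -12.341488, |c| > 1 → infeasible
Shortest: LSL with L = 95.965346 m ≈ 95.9653 m
Convert LSL to answer units (arcs ×180/π): t = 1.584701·180/π = 90.7967°, p = ρ·p = 7.72·10.331113 = 79.7562 m, q = 0.514930·180/π = 29.5033°, L = 95.9653 m.

LSL: t = 90.7967°, p = 79.7562 m, q = 29.5033°, L = 95.9653 m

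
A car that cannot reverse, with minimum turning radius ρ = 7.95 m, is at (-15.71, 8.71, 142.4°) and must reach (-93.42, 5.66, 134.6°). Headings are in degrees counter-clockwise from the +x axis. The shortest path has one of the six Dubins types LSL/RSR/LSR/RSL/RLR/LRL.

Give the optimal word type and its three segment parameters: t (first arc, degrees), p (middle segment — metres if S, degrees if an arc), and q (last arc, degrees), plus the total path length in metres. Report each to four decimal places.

LSR: t = 43.6812°, p = 65.8851 m, q = 51.4812°, L = 79.0892 m

Let ψ = atan2(Δy, Δx) = atan2(-3.05, -77.71) = -177.7524° be the start→goal bearing.
Normalize: d = |goal − start| / ρ = 77.769831/7.95 = 9.782369, α = (θ_start − ψ) mod 360° = 320.1524° = 5.587713 rad, β = (θ_goal − ψ) mod 360° = 312.3524° = 5.451577 rad.
Common terms: sin α = -0.640748, cos α = 0.767751, sin β = -0.739016, cos β = 0.673688, cos(α−β) = 0.990748, d² = 95.694737. Work in radians in the unit-radius frame; every candidate has L = ρ·(t + p + q).
LSL: p² = 2 + d² − 2cos(α−β) + 2d(sin α − sin β) = 97.635819; p = √p² = 9.881084; φ = atan2(cos β − cos α, d + sin α − sin β) = -0.009520 rad; t = (φ − α) mod 2π = 0.685953 rad, q = (β − φ) mod 2π = 5.461097 rad → L = 7.95·(0.685953 + 9.881084 + 5.461097) = 7.95·16.028134 = 127.423661 m
RSR: p² = 2 + d² − 2cos(α−β) + 2d(sin β − sin α) = 93.790663; p = √p² = 9.684558; φ = atan2(cos α − cos β, d − sin α + sin β) = 0.009713 rad; t = (α − φ) mod 2π = 5.578000 rad, q = (φ − β) mod 2π = 0.841321 rad → L = 7.95·(5.578000 + 9.684558 + 0.841321) = 7.95·16.103879 = 128.025838 m
LSR: p² = d² − 2 + 2cos(α−β) + 2d(sin α + sin β) = 68.681522; p = √p² = 8.287432; φ = atan2(−cos α − cos β, d + sin α + sin β) − atan2(−2, p) = 0.066908 rad; t = (φ − α) mod 2π = 0.762381 rad, q = (φ − β) mod 2π = 0.898516 rad → L = 7.95·(0.762381 + 8.287432 + 0.898516) = 7.95·9.948328 = 79.089211 m
RSL: p² = d² − 2 + 2cos(α−β) − 2d(sin α + sin β) = 122.670943; p = √p² = 11.075692; φ = atan2(cos α + cos β, d − sin α − sin β) − atan2(2, p) = -0.050225 rad; t = (α − φ) mod 2π = 5.637938 rad, q = (β − φ) mod 2π = 5.501802 rad → L = 7.95·(5.637938 + 11.075692 + 5.501802) = 7.95·22.215431 = 176.612679 m
RLR: c = (6 − d² + 2cos(α−β) + 2d(sin α − sin β))/8 = -10.723833, |c| > 1 → infeasible
LRL: c = (6 − d² + 2cos(α−β) − 2d(sin α − sin β))/8 = -11.204477, |c| > 1 → infeasible
Shortest: LSR with L = 79.089211 m ≈ 79.0892 m
Convert LSR to answer units (arcs ×180/π): t = 0.762381·180/π = 43.6812°, p = ρ·p = 7.95·8.287432 = 65.8851 m, q = 0.898516·180/π = 51.4812°, L = 79.0892 m.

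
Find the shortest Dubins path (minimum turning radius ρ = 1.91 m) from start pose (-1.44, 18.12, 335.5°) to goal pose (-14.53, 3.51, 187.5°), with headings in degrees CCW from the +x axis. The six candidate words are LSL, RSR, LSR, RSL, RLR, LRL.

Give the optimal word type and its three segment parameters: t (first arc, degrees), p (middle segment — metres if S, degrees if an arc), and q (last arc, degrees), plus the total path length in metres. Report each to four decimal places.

Let ψ = atan2(Δy, Δx) = atan2(-14.61, -13.09) = -131.8591° be the start→goal bearing.
Normalize: d = |goal − start| / ρ = 19.616325/1.91 = 10.270327, α = (θ_start − ψ) mod 360° = 107.3591° = 1.873770 rad, β = (θ_goal − ψ) mod 360° = 319.3591° = 5.573868 rad.
Common terms: sin α = 0.954453, cos α = -0.298360, sin β = -0.651316, cos β = 0.758807, cos(α−β) = -0.848048, d² = 105.479620. Work in radians in the unit-radius frame; every candidate has L = ρ·(t + p + q).
LSL: p² = 2 + d² − 2cos(α−β) + 2d(sin α − sin β) = 142.159266; p = √p² = 11.923056; φ = atan2(cos β − cos α, d + sin α − sin β) = 0.088782 rad; t = (φ − α) mod 2π = 4.498197 rad, q = (β − φ) mod 2π = 5.485086 rad → L = 1.91·(4.498197 + 11.923056 + 5.485086) = 1.91·21.906339 = 41.841108 m
RSR: p² = 2 + d² − 2cos(α−β) + 2d(sin β − sin α) = 76.192166; p = √p² = 8.728812; φ = atan2(cos α − cos β, d − sin α + sin β) = -0.121410 rad; t = (α − φ) mod 2π = 1.995181 rad, q = (φ − β) mod 2π = 0.587907 rad → L = 1.91·(1.995181 + 8.728812 + 0.587907) = 1.91·11.311900 = 21.605728 m
LSR: p² = d² − 2 + 2cos(α−β) + 2d(sin α + sin β) = 108.010170; p = √p² = 10.392794; φ = atan2(−cos α − cos β, d + sin α + sin β) − atan2(−2, p) = 0.146597 rad; t = (φ − α) mod 2π = 4.556012 rad, q = (φ − β) mod 2π = 0.855914 rad → L = 1.91·(4.556012 + 10.392794 + 0.855914) = 1.91·15.804720 = 30.187016 m
RSL: p² = d² − 2 + 2cos(α−β) − 2d(sin α + sin β) = 95.556877; p = √p² = 9.775320; φ = atan2(cos α + cos β, d − sin α − sin β) − atan2(2, p) = -0.155648 rad; t = (α − φ) mod 2π = 2.029418 rad, q = (β − φ) mod 2π = 5.729516 rad → L = 1.91·(2.029418 + 9.775320 + 5.729516) = 1.91·17.534255 = 33.490426 m
RLR: c = (6 − d² + 2cos(α−β) + 2d(sin α − sin β))/8 = -8.524021, |c| > 1 → infeasible
LRL: c = (6 − d² + 2cos(α−β) − 2d(sin α − sin β))/8 = -16.769908, |c| > 1 → infeasible
Shortest: RSR with L = 21.605728 m ≈ 21.6057 m
Convert RSR to answer units (arcs ×180/π): t = 1.995181·180/π = 114.3154°, p = ρ·p = 1.91·8.728812 = 16.6720 m, q = 0.587907·180/π = 33.6846°, L = 21.6057 m.

RSR: t = 114.3154°, p = 16.6720 m, q = 33.6846°, L = 21.6057 m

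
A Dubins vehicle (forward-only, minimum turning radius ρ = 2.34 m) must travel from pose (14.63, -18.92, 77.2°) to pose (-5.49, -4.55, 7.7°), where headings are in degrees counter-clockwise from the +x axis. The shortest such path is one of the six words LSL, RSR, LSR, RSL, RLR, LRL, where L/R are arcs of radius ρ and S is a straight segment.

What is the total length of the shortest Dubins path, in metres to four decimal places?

30.0145 m

Let ψ = atan2(Δy, Δx) = atan2(14.37, -20.12) = 144.4650° be the start→goal bearing.
Normalize: d = |goal − start| / ρ = 24.724710/2.34 = 10.566116, α = (θ_start − ψ) mod 360° = 292.7350° = 5.109189 rad, β = (θ_goal − ψ) mod 360° = 223.2350° = 3.896185 rad.
Common terms: sin α = -0.922302, cos α = 0.386469, sin β = -0.684992, cos β = -0.728551, cos(α−β) = 0.350207, d² = 111.642797. Work in radians in the unit-radius frame; every candidate has L = ρ·(t + p + q).
LSL: p² = 2 + d² − 2cos(α−β) + 2d(sin α − sin β) = 107.927488; p = √p² = 10.388816; φ = atan2(cos β − cos α, d + sin α − sin β) = -0.107536 rad; t = (φ − α) mod 2π = 1.066460 rad, q = (β − φ) mod 2π = 4.003721 rad → L = 2.34·(1.066460 + 10.388816 + 4.003721) = 2.34·15.458997 = 36.174053 m
RSR: p² = 2 + d² − 2cos(α−β) + 2d(sin β − sin α) = 117.957277; p = √p² = 10.860814; φ = atan2(cos α − cos β, d − sin α + sin β) = 0.102846 rad; t = (α − φ) mod 2π = 5.006344 rad, q = (φ − β) mod 2π = 2.489846 rad → L = 2.34·(5.006344 + 10.860814 + 2.489846) = 2.34·18.357003 = 42.955387 m
LSR: p² = d² − 2 + 2cos(α−β) + 2d(sin α + sin β) = 76.377496; p = √p² = 8.739422; φ = atan2(−cos α − cos β, d + sin α + sin β) − atan2(−2, p) = 0.263139 rad; t = (φ − α) mod 2π = 1.437135 rad, q = (φ − β) mod 2π = 2.650139 rad → L = 2.34·(1.437135 + 8.739422 + 2.650139) = 2.34·12.826696 = 30.014469 m
RSL: p² = d² − 2 + 2cos(α−β) − 2d(sin α + sin β) = 144.308928; p = √p² = 12.012865; φ = atan2(cos α + cos β, d − sin α − sin β) − atan2(2, p) = -0.193068 rad; t = (α − φ) mod 2π = 5.302258 rad, q = (β − φ) mod 2π = 4.089254 rad → L = 2.34·(5.302258 + 12.012865 + 4.089254) = 2.34·21.404376 = 50.086241 m
RLR: c = (6 − d² + 2cos(α−β) + 2d(sin α − sin β))/8 = -13.744660, |c| > 1 → infeasible
LRL: c = (6 − d² + 2cos(α−β) − 2d(sin α − sin β))/8 = -12.490936, |c| > 1 → infeasible
Shortest: LSR with L = 30.014469 m ≈ 30.0145 m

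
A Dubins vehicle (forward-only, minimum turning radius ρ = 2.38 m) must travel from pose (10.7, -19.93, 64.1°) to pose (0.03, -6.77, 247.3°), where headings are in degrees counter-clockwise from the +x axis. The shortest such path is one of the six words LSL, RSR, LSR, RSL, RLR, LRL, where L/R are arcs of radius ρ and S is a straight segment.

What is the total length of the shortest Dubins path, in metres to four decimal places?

20.4783 m

Let ψ = atan2(Δy, Δx) = atan2(13.16, -10.67) = 129.0348° be the start→goal bearing.
Normalize: d = |goal − start| / ρ = 16.942093/2.38 = 7.118526, α = (θ_start − ψ) mod 360° = 295.0652° = 5.149859 rad, β = (θ_goal − ψ) mod 360° = 118.2652° = 2.064117 rad.
Common terms: sin α = -0.905826, cos α = 0.423649, sin β = 0.880765, cos β = -0.473553, cos(α−β) = -0.998441, d² = 50.673416. Work in radians in the unit-radius frame; every candidate has L = ρ·(t + p + q).
LSL: p² = 2 + d² − 2cos(α−β) + 2d(sin α − sin β) = 29.234501; p = √p² = 5.406894; φ = atan2(cos β − cos α, d + sin α − sin β) = -0.166708 rad; t = (φ − α) mod 2π = 0.966618 rad, q = (β − φ) mod 2π = 2.230825 rad → L = 2.38·(0.966618 + 5.406894 + 2.230825) = 2.38·8.604337 = 20.478322 m
RSR: p² = 2 + d² − 2cos(α−β) + 2d(sin β − sin α) = 80.106095; p = √p² = 8.950201; φ = atan2(cos α − cos β, d − sin α + sin β) = 0.100413 rad; t = (α − φ) mod 2π = 5.049447 rad, q = (φ − β) mod 2π = 4.319481 rad → L = 2.38·(5.049447 + 8.950201 + 4.319481) = 2.38·18.319128 = 43.599525 m
LSR: p² = d² − 2 + 2cos(α−β) + 2d(sin α + sin β) = 46.319738; p = √p² = 6.805861; φ = atan2(−cos α − cos β, d + sin α + sin β) − atan2(−2, p) = 0.292853 rad; t = (φ − α) mod 2π = 1.426180 rad, q = (φ − β) mod 2π = 4.511922 rad → L = 2.38·(1.426180 + 6.805861 + 4.511922) = 2.38·12.743962 = 30.330629 m
RSL: p² = d² − 2 + 2cos(α−β) − 2d(sin α + sin β) = 47.033332; p = √p² = 6.858085; φ = atan2(cos α + cos β, d − sin α − sin β) − atan2(2, p) = -0.290743 rad; t = (α − φ) mod 2π = 5.440602 rad, q = (β − φ) mod 2π = 2.354860 rad → L = 2.38·(5.440602 + 6.858085 + 2.354860) = 2.38·14.653547 = 34.875442 m
RLR: c = (6 − d² + 2cos(α−β) + 2d(sin α − sin β))/8 = -9.013262, |c| > 1 → infeasible
LRL: c = (6 − d² + 2cos(α−β) − 2d(sin α − sin β))/8 = -2.654313, |c| > 1 → infeasible
Shortest: LSL with L = 20.478322 m ≈ 20.4783 m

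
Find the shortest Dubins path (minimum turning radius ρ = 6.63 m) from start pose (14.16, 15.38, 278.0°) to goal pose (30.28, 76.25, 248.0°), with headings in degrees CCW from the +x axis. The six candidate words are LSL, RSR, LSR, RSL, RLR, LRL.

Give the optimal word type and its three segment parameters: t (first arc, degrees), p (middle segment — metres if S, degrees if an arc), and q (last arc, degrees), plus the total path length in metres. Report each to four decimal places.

Let ψ = atan2(Δy, Δx) = atan2(60.87, 16.12) = 75.1671° be the start→goal bearing.
Normalize: d = |goal − start| / ρ = 62.968336/6.63 = 9.497487, α = (θ_start − ψ) mod 360° = 202.8329° = 3.540103 rad, β = (θ_goal − ψ) mod 360° = 172.8329° = 3.016504 rad.
Common terms: sin α = -0.388046, cos α = -0.921640, sin β = 0.124763, cos β = -0.992187, cos(α−β) = 0.866025, d² = 90.202250. Work in radians in the unit-radius frame; every candidate has L = ρ·(t + p + q).
LSL: p² = 2 + d² − 2cos(α−β) + 2d(sin α − sin β) = 80.729419; p = √p² = 8.984955; φ = atan2(cos β − cos α, d + sin α − sin β) = -0.007852 rad; t = (φ − α) mod 2π = 2.735231 rad, q = (β − φ) mod 2π = 3.024356 rad → L = 6.63·(2.735231 + 8.984955 + 3.024356) = 6.63·14.744542 = 97.756311 m
RSR: p² = 2 + d² − 2cos(α−β) + 2d(sin β − sin α) = 100.210980; p = √p² = 10.010543; φ = atan2(cos α − cos β, d − sin α + sin β) = 0.007047 rad; t = (α − φ) mod 2π = 3.533055 rad, q = (φ − β) mod 2π = 3.273729 rad → L = 6.63·(3.533055 + 10.010543 + 3.273729) = 6.63·16.817328 = 111.498882 m
LSR: p² = d² − 2 + 2cos(α−β) + 2d(sin α + sin β) = 84.933249; p = √p² = 9.215924; φ = atan2(−cos α − cos β, d + sin α + sin β) − atan2(−2, p) = 0.418063 rad; t = (φ − α) mod 2π = 3.161145 rad, q = (φ − β) mod 2π = 3.684744 rad → L = 6.63·(3.161145 + 9.215924 + 3.684744) = 6.63·16.061813 = 106.489821 m
RSL: p² = d² − 2 + 2cos(α−β) − 2d(sin α + sin β) = 94.935353; p = √p² = 9.743477; φ = atan2(cos α + cos β, d − sin α − sin β) − atan2(2, p) = -0.396070 rad; t = (α − φ) mod 2π = 3.936173 rad, q = (β − φ) mod 2π = 3.412574 rad → L = 6.63·(3.936173 + 9.743477 + 3.412574) = 6.63·17.092225 = 113.321453 m
RLR: c = (6 − d² + 2cos(α−β) + 2d(sin α − sin β))/8 = -11.526373, |c| > 1 → infeasible
LRL: c = (6 − d² + 2cos(α−β) − 2d(sin α − sin β))/8 = -9.091177, |c| > 1 → infeasible
Shortest: LSL with L = 97.756311 m ≈ 97.7563 m
Convert LSL to answer units (arcs ×180/π): t = 2.735231·180/π = 156.7172°, p = ρ·p = 6.63·8.984955 = 59.5703 m, q = 3.024356·180/π = 173.2828°, L = 97.7563 m.

LSL: t = 156.7172°, p = 59.5703 m, q = 173.2828°, L = 97.7563 m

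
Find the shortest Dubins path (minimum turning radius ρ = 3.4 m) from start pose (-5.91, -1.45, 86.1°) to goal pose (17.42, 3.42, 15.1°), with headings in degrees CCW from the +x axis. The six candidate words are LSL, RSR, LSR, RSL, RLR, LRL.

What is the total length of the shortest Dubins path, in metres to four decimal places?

25.1226 m

Let ψ = atan2(Δy, Δx) = atan2(4.87, 23.33) = 11.7908° be the start→goal bearing.
Normalize: d = |goal − start| / ρ = 23.832872/3.4 = 7.009668, α = (θ_start − ψ) mod 360° = 74.3092° = 1.296939 rad, β = (θ_goal − ψ) mod 360° = 3.3092° = 0.057756 rad.
Common terms: sin α = 0.962735, cos α = 0.270447, sin β = 0.057724, cos β = 0.998333, cos(α−β) = 0.325568, d² = 49.135450. Work in radians in the unit-radius frame; every candidate has L = ρ·(t + p + q).
LSL: p² = 2 + d² − 2cos(α−β) + 2d(sin α − sin β) = 63.171973; p = √p² = 7.948080; φ = atan2(cos β − cos α, d + sin α − sin β) = 0.091709 rad; t = (φ − α) mod 2π = 5.077954 rad, q = (β − φ) mod 2π = 6.249232 rad → L = 3.4·(5.077954 + 7.948080 + 6.249232) = 3.4·19.275267 = 65.535907 m
RSR: p² = 2 + d² − 2cos(α−β) + 2d(sin β − sin α) = 37.796654; p = √p² = 6.147898; φ = atan2(cos α − cos β, d − sin α + sin β) = -0.118674 rad; t = (α − φ) mod 2π = 1.415614 rad, q = (φ − β) mod 2π = 6.106755 rad → L = 3.4·(1.415614 + 6.147898 + 6.106755) = 3.4·13.670267 = 46.478909 m
LSR: p² = d² − 2 + 2cos(α−β) + 2d(sin α + sin β) = 62.092738; p = √p² = 7.879895; φ = atan2(−cos α − cos β, d + sin α + sin β) − atan2(−2, p) = 0.091855 rad; t = (φ − α) mod 2π = 5.078101 rad, q = (φ − β) mod 2π = 0.034099 rad → L = 3.4·(5.078101 + 7.879895 + 0.034099) = 3.4·12.992095 = 44.173121 m
RSL: p² = d² − 2 + 2cos(α−β) − 2d(sin α + sin β) = 33.480434; p = √p² = 5.786228; φ = atan2(cos α + cos β, d − sin α − sin β) − atan2(2, p) = -0.124035 rad; t = (α − φ) mod 2π = 1.420974 rad, q = (β − φ) mod 2π = 0.181791 rad → L = 3.4·(1.420974 + 5.786228 + 0.181791) = 3.4·7.388993 = 25.122576 m
RLR: c = (6 − d² + 2cos(α−β) + 2d(sin α − sin β))/8 = -3.724582, |c| > 1 → infeasible
LRL: c = (6 − d² + 2cos(α−β) − 2d(sin α − sin β))/8 = -6.896497, |c| > 1 → infeasible
Shortest: RSL with L = 25.122576 m ≈ 25.1226 m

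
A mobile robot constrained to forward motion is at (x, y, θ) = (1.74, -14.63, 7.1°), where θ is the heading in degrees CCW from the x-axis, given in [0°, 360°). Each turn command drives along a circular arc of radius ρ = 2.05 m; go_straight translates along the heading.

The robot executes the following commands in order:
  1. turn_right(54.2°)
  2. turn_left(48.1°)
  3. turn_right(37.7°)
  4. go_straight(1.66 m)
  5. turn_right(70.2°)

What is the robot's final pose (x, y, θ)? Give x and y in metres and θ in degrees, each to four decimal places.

set_pose: (x, y, θ) = (1.7400, -14.6300, 7.1000°), ρ = 2.05
turn_right(54.2°): centre at ρ to the right, rotate −54.2° → (3.4951, -15.2688, -47.1000° ≡ 312.9000°)
turn_left(48.1°): centre at ρ to the left, rotate +48.1° → (5.0326, -15.9230, 361.0000° ≡ 1.0000°)
turn_right(37.7°): centre at ρ to the right, rotate −37.7° → (6.2935, -16.3291, -36.7000° ≡ 323.3000°)
go_straight(1.66): x += 1.66·cos θ, y += 1.66·sin θ → (7.6244, -17.3211, 323.3000°)
turn_right(70.2°): centre at ρ to the right, rotate −70.2° → (8.3608, -19.5607, 253.1000°)

(8.3608, -19.5607, 253.1000°)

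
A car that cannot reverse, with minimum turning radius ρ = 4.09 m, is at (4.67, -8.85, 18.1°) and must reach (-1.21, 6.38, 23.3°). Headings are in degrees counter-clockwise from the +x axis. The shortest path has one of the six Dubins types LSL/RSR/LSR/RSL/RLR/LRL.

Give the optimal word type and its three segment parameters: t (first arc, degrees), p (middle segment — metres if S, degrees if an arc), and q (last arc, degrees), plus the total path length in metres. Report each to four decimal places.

Let ψ = atan2(Δy, Δx) = atan2(15.23, -5.88) = 111.1106° be the start→goal bearing.
Normalize: d = |goal − start| / ρ = 16.325664/4.09 = 3.991605, α = (θ_start − ψ) mod 360° = 266.9894° = 4.659844 rad, β = (θ_goal − ψ) mod 360° = 272.1894° = 4.750602 rad.
Common terms: sin α = -0.998620, cos α = -0.052520, sin β = -0.999270, cos β = 0.038203, cos(α−β) = 0.995884, d² = 15.932909. Work in radians in the unit-radius frame; every candidate has L = ρ·(t + p + q).
LSL: p² = 2 + d² − 2cos(α−β) + 2d(sin α − sin β) = 15.946331; p = √p² = 3.993286; φ = atan2(cos β − cos α, d + sin α − sin β) = 0.022721 rad; t = (φ − α) mod 2π = 1.646062 rad, q = (β − φ) mod 2π = 4.727881 rad → L = 4.09·(1.646062 + 3.993286 + 4.727881) = 4.09·10.367228 = 42.401963 m
RSR: p² = 2 + d² − 2cos(α−β) + 2d(sin β − sin α) = 15.935950; p = √p² = 3.991986; φ = atan2(cos α − cos β, d − sin α + sin β) = -0.022728 rad; t = (α − φ) mod 2π = 4.682573 rad, q = (φ − β) mod 2π = 1.509855 rad → L = 4.09·(4.682573 + 3.991986 + 1.509855) = 4.09·10.184414 = 41.654253 m
LSR: p² = d² − 2 + 2cos(α−β) + 2d(sin α + sin β) = -0.024895 < 0 → infeasible
RSL: p² = d² − 2 + 2cos(α−β) − 2d(sin α + sin β) = 31.874252; p = √p² = 5.645729; φ = atan2(cos α + cos β, d − sin α − sin β) − atan2(2, p) = -0.342846 rad; t = (α − φ) mod 2π = 5.002691 rad, q = (β − φ) mod 2π = 5.093448 rad → L = 4.09·(5.002691 + 5.645729 + 5.093448) = 4.09·15.741867 = 64.384238 m
RLR: c = (6 − d² + 2cos(α−β) + 2d(sin α − sin β))/8 = -0.991994; p = 2π − arccos c = 3.268217 rad; φ = atan2(cos α − cos β, d − sin α + sin β) = -0.022728 rad; t = (α − φ + p/2) mod 2π = 0.033496 rad, q = (α − β − t + p) mod 2π = 3.143964 rad → L = 4.09·(0.033496 + 3.268217 + 3.143964) = 4.09·6.445678 = 26.362822 m
LRL: c = (6 − d² + 2cos(α−β) − 2d(sin α − sin β))/8 = -0.993291; p = 2π − arccos c = 3.257491 rad; φ = atan2(cos β − cos α, d + sin α − sin β) = 0.022721 rad; t = (φ − α + p/2) mod 2π = 3.274807 rad, q = (β − α − t + p) mod 2π = 0.073441 rad → L = 4.09·(3.274807 + 3.257491 + 0.073441) = 4.09·6.605739 = 27.017471 m
Shortest: RLR with L = 26.362822 m ≈ 26.3628 m
Convert RLR to answer units (arcs ×180/π): t = 0.033496·180/π = 1.9192°, p = 3.268217·180/π = 187.2551°, q = 3.143964·180/π = 180.1359°, L = 26.3628 m.

RLR: t = 1.9192°, p = 187.2551°, q = 180.1359°, L = 26.3628 m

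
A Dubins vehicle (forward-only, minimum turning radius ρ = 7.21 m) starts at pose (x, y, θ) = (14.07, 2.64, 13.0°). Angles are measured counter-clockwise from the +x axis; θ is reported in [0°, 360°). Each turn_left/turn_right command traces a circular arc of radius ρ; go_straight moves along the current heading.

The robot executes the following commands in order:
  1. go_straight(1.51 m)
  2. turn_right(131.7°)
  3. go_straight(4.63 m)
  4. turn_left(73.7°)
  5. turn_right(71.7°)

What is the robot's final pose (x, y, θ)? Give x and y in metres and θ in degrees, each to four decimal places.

set_pose: (x, y, θ) = (14.0700, 2.6400, 13.0000°), ρ = 7.21
go_straight(1.51): x += 1.51·cos θ, y += 1.51·sin θ → (15.5413, 2.9797, 13.0000°)
turn_right(131.7°): centre at ρ to the right, rotate −131.7° → (23.4874, -7.5079, -118.7000° ≡ 241.3000°)
go_straight(4.63): x += 4.63·cos θ, y += 4.63·sin θ → (21.2640, -11.5691, 241.3000°)
turn_left(73.7°): centre at ρ to the left, rotate +73.7° → (22.4900, -20.1298, 315.0000°)
turn_right(71.7°): centre at ρ to the right, rotate −71.7° → (23.8329, -28.4676, 243.3000°)

(23.8329, -28.4676, 243.3000°)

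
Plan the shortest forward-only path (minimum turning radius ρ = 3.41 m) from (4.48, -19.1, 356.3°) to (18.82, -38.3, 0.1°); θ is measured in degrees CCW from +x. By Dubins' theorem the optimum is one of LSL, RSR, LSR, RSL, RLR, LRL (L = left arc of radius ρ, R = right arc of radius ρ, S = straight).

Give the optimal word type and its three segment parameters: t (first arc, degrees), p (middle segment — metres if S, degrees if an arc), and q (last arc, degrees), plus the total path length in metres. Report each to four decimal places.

RSL: t = 57.6080°, p = 17.8536 m, q = 61.4080°, L = 24.9369 m

Let ψ = atan2(Δy, Δx) = atan2(-19.20, 14.34) = -53.2449° be the start→goal bearing.
Normalize: d = |goal − start| / ρ = 23.964048/3.41 = 7.027580, α = (θ_start − ψ) mod 360° = 49.5449° = 0.864721 rad, β = (θ_goal − ψ) mod 360° = 53.3449° = 0.931044 rad.
Common terms: sin α = 0.760914, cos α = 0.648852, sin β = 0.802243, cos β = 0.596997, cos(α−β) = 0.997801, d² = 49.386882. Work in radians in the unit-radius frame; every candidate has L = ρ·(t + p + q).
LSL: p² = 2 + d² − 2cos(α−β) + 2d(sin α − sin β) = 48.810392; p = √p² = 6.986443; φ = atan2(cos β − cos α, d + sin α − sin β) = -0.007422 rad; t = (φ − α) mod 2π = 5.411042 rad, q = (β − φ) mod 2π = 0.938466 rad → L = 3.41·(5.411042 + 6.986443 + 0.938466) = 3.41·13.335951 = 45.475594 m
RSR: p² = 2 + d² − 2cos(α−β) + 2d(sin β − sin α) = 49.972166; p = √p² = 7.069099; φ = atan2(cos α − cos β, d − sin α + sin β) = 0.007336 rad; t = (α − φ) mod 2π = 0.857385 rad, q = (φ − β) mod 2π = 5.359477 rad → L = 3.41·(0.857385 + 7.069099 + 5.359477) = 3.41·13.285962 = 45.305131 m
LSR: p² = d² − 2 + 2cos(α−β) + 2d(sin α + sin β) = 71.352916; p = √p² = 8.447066; φ = atan2(−cos α − cos β, d + sin α + sin β) − atan2(−2, p) = 0.088469 rad; t = (φ − α) mod 2π = 5.506933 rad, q = (φ − β) mod 2π = 5.440611 rad → L = 3.41·(5.506933 + 8.447066 + 5.440611) = 3.41·19.394610 = 66.135618 m
RSL: p² = d² − 2 + 2cos(α−β) − 2d(sin α + sin β) = 27.412053; p = √p² = 5.235652; φ = atan2(cos α + cos β, d − sin α − sin β) − atan2(2, p) = -0.140729 rad; t = (α − φ) mod 2π = 1.005450 rad, q = (β − φ) mod 2π = 1.071773 rad → L = 3.41·(1.005450 + 5.235652 + 1.071773) = 3.41·7.312875 = 24.936903 m
RLR: c = (6 − d² + 2cos(α−β) + 2d(sin α − sin β))/8 = -5.246521, |c| > 1 → infeasible
LRL: c = (6 − d² + 2cos(α−β) − 2d(sin α − sin β))/8 = -5.101299, |c| > 1 → infeasible
Shortest: RSL with L = 24.936903 m ≈ 24.9369 m
Convert RSL to answer units (arcs ×180/π): t = 1.005450·180/π = 57.6080°, p = ρ·p = 3.41·5.235652 = 17.8536 m, q = 1.071773·180/π = 61.4080°, L = 24.9369 m.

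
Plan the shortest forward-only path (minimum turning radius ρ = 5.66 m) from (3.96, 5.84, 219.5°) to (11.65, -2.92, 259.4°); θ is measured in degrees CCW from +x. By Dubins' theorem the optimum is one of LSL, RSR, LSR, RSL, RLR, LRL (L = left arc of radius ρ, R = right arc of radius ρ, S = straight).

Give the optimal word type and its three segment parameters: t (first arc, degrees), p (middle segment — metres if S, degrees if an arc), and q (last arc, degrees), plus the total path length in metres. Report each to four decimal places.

Let ψ = atan2(Δy, Δx) = atan2(-8.76, 7.69) = -48.7216° be the start→goal bearing.
Normalize: d = |goal − start| / ρ = 11.656487/5.66 = 2.059450, α = (θ_start − ψ) mod 360° = 268.2216° = 4.681350 rad, β = (θ_goal − ψ) mod 360° = 308.1216° = 5.377736 rad.
Common terms: sin α = -0.999518, cos α = -0.031034, sin β = -0.786702, cos β = 0.617332, cos(α−β) = 0.767165, d² = 4.241335. Work in radians in the unit-radius frame; every candidate has L = ρ·(t + p + q).
LSL: p² = 2 + d² − 2cos(α−β) + 2d(sin α − sin β) = 3.830437; p = √p² = 1.957150; φ = atan2(cos β − cos α, d + sin α − sin β) = 0.337661 rad; t = (φ − α) mod 2π = 1.939496 rad, q = (β − φ) mod 2π = 5.040076 rad → L = 5.66·(1.939496 + 1.957150 + 5.040076) = 5.66·8.936722 = 50.581846 m
RSR: p² = 2 + d² − 2cos(α−β) + 2d(sin β − sin α) = 5.583572; p = √p² = 2.362958; φ = atan2(cos α − cos β, d − sin α + sin β) = -0.277953 rad; t = (α − φ) mod 2π = 4.959303 rad, q = (φ − β) mod 2π = 0.627496 rad → L = 5.66·(4.959303 + 2.362958 + 0.627496) = 5.66·7.949757 = 44.995626 m
LSR: p² = d² − 2 + 2cos(α−β) + 2d(sin α + sin β) = -3.581600 < 0 → infeasible
RSL: p² = d² − 2 + 2cos(α−β) − 2d(sin α + sin β) = 11.132930; p = √p² = 3.336605; φ = atan2(cos α + cos β, d − sin α − sin β) − atan2(2, p) = -0.388695 rad; t = (α − φ) mod 2π = 5.070045 rad, q = (β − φ) mod 2π = 5.766431 rad → L = 5.66·(5.070045 + 3.336605 + 5.766431) = 5.66·14.173081 = 80.219639 m
RLR: c = (6 − d² + 2cos(α−β) + 2d(sin α − sin β))/8 = 0.302054; p = 2π − arccos c = 5.019235 rad; φ = atan2(cos α − cos β, d − sin α + sin β) = -0.277953 rad; t = (α − φ + p/2) mod 2π = 1.185735 rad, q = (α − β − t + p) mod 2π = 3.137114 rad → L = 5.66·(1.185735 + 5.019235 + 3.137114) = 5.66·9.342084 = 52.876194 m
LRL: c = (6 − d² + 2cos(α−β) − 2d(sin α − sin β))/8 = 0.521195; p = 2π − arccos c = 5.260640 rad; φ = atan2(cos β − cos α, d + sin α − sin β) = 0.337661 rad; t = (φ − α + p/2) mod 2π = 4.569816 rad, q = (β − α − t + p) mod 2π = 1.387210 rad → L = 5.66·(4.569816 + 5.260640 + 1.387210) = 5.66·11.217666 = 63.491992 m
Shortest: RSR with L = 44.995626 m ≈ 44.9956 m
Convert RSR to answer units (arcs ×180/π): t = 4.959303·180/π = 284.1471°, p = ρ·p = 5.66·2.362958 = 13.3743 m, q = 0.627496·180/π = 35.9529°, L = 44.9956 m.

RSR: t = 284.1471°, p = 13.3743 m, q = 35.9529°, L = 44.9956 m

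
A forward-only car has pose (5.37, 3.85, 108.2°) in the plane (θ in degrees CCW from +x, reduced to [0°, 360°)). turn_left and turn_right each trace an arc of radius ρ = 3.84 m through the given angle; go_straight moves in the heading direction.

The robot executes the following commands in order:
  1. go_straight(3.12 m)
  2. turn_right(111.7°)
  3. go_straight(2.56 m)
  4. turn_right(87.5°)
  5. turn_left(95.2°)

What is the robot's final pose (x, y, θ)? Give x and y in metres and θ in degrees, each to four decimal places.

set_pose: (x, y, θ) = (5.3700, 3.8500, 108.2000°), ρ = 3.84
go_straight(3.12): x += 3.12·cos θ, y += 3.12·sin θ → (4.3955, 6.8139, 108.2000°)
turn_right(111.7°): centre at ρ to the right, rotate −111.7° → (8.2778, 11.8461, -3.5000° ≡ 356.5000°)
go_straight(2.56): x += 2.56·cos θ, y += 2.56·sin θ → (10.8331, 11.6898, 356.5000°)
turn_right(87.5°): centre at ρ to the right, rotate −87.5° → (14.4380, 7.7900, 269.0000°)
turn_left(95.2°): centre at ρ to the left, rotate +95.2° → (18.5587, 3.8933, 364.2000° ≡ 4.2000°)

(18.5587, 3.8933, 4.2000°)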